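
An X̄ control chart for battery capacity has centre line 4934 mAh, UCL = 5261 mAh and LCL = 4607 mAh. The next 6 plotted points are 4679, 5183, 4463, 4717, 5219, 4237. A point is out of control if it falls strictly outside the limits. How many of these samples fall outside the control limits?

2

Compare each point to [4607, 5261]: sample 3 = 4463 < LCL; sample 6 = 4237 < LCL.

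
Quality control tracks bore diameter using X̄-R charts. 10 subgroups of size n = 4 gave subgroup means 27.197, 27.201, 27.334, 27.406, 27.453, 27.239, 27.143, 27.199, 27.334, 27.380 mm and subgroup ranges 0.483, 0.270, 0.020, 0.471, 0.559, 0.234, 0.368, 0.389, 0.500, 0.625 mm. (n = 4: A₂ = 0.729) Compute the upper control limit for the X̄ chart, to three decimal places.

27.574

X̄̄ = (27.197 + 27.201 + 27.334 + 27.406 + 27.453 + 27.239 + 27.143 + 27.199 + 27.334 + 27.380) / 10 = 272.8860 / 10 = 27.2886
R̄ = (0.483 + 0.270 + 0.020 + 0.471 + 0.559 + 0.234 + 0.368 + 0.389 + 0.500 + 0.625) / 10 = 3.9190 / 10 = 0.3919
UCL = X̄̄ + A₂·R̄ = 27.2886 + 0.729 × 0.3919 = 27.5743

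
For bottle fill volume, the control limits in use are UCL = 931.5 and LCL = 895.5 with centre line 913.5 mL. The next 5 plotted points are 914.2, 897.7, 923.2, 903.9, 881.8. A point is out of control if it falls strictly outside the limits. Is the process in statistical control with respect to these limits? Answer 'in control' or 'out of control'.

Compare each point to [895.5, 931.5]: sample 5 = 881.8 < LCL.

out of control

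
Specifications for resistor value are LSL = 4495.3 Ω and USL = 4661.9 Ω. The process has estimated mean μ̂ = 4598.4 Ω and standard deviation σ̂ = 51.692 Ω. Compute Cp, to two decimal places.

Cp = (USL − LSL) / (6σ̂) = (4661.9 − 4495.3) / (6 × 51.692) = 166.6000 / 310.1520 = 0.5372

0.54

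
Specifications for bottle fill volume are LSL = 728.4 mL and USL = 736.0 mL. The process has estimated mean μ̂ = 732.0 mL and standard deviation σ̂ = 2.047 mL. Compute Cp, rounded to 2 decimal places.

0.62

Cp = (USL − LSL) / (6σ̂) = (736.0 − 728.4) / (6 × 2.047) = 7.6000 / 12.2820 = 0.6188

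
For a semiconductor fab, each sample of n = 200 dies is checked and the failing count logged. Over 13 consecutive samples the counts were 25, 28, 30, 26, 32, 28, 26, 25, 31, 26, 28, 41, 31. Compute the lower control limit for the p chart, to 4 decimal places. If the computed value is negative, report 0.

0.0703

p̄ = Σdᵢ / (k·n) = 377 / (13 × 200) = 0.14500
LCL = p̄ − 3·√(p̄(1−p̄)/n) = 0.14500 − 3 × 0.02490 = 0.07031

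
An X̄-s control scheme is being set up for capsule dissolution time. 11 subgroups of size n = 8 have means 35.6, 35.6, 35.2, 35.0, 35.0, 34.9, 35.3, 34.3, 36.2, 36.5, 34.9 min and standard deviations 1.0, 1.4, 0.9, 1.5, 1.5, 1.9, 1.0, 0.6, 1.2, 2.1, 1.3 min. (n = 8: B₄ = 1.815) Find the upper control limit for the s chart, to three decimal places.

2.376

s̄ = (1.0 + 1.4 + 0.9 + 1.5 + 1.5 + 1.9 + 1.0 + 0.6 + 1.2 + 2.1 + 1.3) / 11 = 1.3091
UCL_s = B₄·s̄ = 1.815 × 1.3091 = 2.3760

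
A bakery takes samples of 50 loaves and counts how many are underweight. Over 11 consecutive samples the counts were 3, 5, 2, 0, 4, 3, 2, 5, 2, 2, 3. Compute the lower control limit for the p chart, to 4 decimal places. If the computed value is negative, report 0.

p̄ = Σdᵢ / (k·n) = 31 / (11 × 50) = 0.05636
LCL = p̄ − 3·√(p̄(1−p̄)/n) = 0.05636 − 3 × 0.03261 = -0.04148 → 0 (negative, so LCL = 0)

0.0000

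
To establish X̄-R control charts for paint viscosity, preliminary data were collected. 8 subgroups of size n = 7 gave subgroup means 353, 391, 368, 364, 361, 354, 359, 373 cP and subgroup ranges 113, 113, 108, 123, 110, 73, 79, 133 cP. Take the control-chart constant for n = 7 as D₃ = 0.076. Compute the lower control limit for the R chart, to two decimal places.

8.09

R̄ = (113 + 113 + 108 + 123 + 110 + 73 + 79 + 133) / 8 = 852.0000 / 8 = 106.5000
LCL_R = D₃·R̄ = 0.076 × 106.5000 = 8.0940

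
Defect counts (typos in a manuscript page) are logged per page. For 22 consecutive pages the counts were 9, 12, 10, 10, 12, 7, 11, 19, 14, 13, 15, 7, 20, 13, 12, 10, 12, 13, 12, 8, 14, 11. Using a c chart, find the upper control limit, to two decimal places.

c̄ = (9 + 12 + 10 + 10 + 12 + 7 + 11 + 19 + 14 + 13 + 15 + 7 + 20 + 13 + 12 + 10 + 12 + 13 + 12 + 8 + 14 + 11) / 22 = 264 / 22 = 12.0000
UCL = c̄ + 3√c̄ = 12.0000 + 3 × √12.0000 = 12.0000 + 3 × 3.4641 = 22.3923

22.39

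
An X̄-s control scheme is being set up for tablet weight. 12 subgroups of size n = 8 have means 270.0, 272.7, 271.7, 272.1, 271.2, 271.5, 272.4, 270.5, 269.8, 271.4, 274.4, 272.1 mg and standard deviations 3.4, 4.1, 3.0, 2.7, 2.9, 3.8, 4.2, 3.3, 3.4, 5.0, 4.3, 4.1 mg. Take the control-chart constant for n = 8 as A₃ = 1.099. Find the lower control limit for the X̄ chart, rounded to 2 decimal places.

267.60

X̄̄ = (270.0 + 272.7 + 271.7 + 272.1 + 271.2 + 271.5 + 272.4 + 270.5 + 269.8 + 271.4 + 274.4 + 272.1) / 12 = 271.6500
s̄ = (3.4 + 4.1 + 3.0 + 2.7 + 2.9 + 3.8 + 4.2 + 3.3 + 3.4 + 5.0 + 4.3 + 4.1) / 12 = 3.6833
LCL = X̄̄ − A₃·s̄ = 271.6500 − 1.099 × 3.6833 = 267.6020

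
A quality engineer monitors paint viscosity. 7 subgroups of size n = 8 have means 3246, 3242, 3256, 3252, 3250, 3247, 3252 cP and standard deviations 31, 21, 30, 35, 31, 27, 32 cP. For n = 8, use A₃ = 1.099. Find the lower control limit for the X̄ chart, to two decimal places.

X̄̄ = (3246 + 3242 + 3256 + 3252 + 3250 + 3247 + 3252) / 7 = 3249.2857
s̄ = (31 + 21 + 30 + 35 + 31 + 27 + 32) / 7 = 29.5714
LCL = X̄̄ − A₃·s̄ = 3249.2857 − 1.099 × 29.5714 = 3216.7867

3216.79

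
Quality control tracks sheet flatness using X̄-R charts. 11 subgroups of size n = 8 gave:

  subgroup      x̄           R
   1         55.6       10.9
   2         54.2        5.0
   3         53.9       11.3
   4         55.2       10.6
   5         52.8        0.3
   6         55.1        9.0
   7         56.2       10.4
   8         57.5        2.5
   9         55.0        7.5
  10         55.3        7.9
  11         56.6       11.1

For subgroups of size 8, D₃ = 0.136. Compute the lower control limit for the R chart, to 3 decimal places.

R̄ = (10.9 + 5.0 + 11.3 + 10.6 + 0.3 + 9.0 + 10.4 + 2.5 + 7.5 + 7.9 + 11.1) / 11 = 86.5000 / 11 = 7.8636
LCL_R = D₃·R̄ = 0.136 × 7.8636 = 1.0695

1.069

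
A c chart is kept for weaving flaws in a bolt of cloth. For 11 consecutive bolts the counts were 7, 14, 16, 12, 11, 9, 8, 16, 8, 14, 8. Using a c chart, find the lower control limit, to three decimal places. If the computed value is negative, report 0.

1.150

c̄ = (7 + 14 + 16 + 12 + 11 + 9 + 8 + 16 + 8 + 14 + 8) / 11 = 123 / 11 = 11.1818
LCL = c̄ − 3√c̄ = 11.1818 − 3 × 3.3439 = 1.1501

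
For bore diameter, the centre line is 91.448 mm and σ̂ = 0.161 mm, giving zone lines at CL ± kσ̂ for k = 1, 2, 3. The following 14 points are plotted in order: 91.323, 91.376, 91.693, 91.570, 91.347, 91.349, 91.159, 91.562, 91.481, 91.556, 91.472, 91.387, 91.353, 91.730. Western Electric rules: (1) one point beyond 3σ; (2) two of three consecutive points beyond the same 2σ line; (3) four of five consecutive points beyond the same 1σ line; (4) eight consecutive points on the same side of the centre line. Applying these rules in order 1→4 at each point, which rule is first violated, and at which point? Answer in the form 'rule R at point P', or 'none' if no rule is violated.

Zone of each point (C = within 1σ̂, B = 1σ̂–2σ̂, A = 2σ̂–3σ̂, * = beyond 3σ̂; sign = side of CL): 1:-C, 2:-C, 3:+B, 4:+C, 5:-C, 6:-C, 7:-B, 8:+C, 9:+C, 10:+C, 11:+C, 12:-C, 13:-C, 14:+B
No rule fires across all 14 points.

none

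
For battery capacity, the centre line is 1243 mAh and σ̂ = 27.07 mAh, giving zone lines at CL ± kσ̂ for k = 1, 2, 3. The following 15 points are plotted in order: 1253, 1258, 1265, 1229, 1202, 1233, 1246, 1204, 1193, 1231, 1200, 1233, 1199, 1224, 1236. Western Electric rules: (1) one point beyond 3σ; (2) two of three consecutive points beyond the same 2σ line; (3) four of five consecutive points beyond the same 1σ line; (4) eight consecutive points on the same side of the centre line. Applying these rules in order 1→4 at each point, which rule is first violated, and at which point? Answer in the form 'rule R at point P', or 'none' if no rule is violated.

rule 4 at point 15

Zone of each point (C = within 1σ̂, B = 1σ̂–2σ̂, A = 2σ̂–3σ̂, * = beyond 3σ̂; sign = side of CL): 1:+C, 2:+C, 3:+C, 4:-C, 5:-B, 6:-C, 7:+C, 8:-B, 9:-B, 10:-C, 11:-B, 12:-C, 13:-B, 14:-C, 15:-C
Rule 4 (eight consecutive points on the same side of the centre line) is satisfied at point 15.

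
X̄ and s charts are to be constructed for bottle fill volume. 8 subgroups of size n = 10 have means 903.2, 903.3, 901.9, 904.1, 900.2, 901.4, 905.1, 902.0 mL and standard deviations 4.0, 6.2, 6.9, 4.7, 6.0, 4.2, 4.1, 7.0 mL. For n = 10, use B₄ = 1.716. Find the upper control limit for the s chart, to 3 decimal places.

9.245

s̄ = (4.0 + 6.2 + 6.9 + 4.7 + 6.0 + 4.2 + 4.1 + 7.0) / 8 = 5.3875
UCL_s = B₄·s̄ = 1.716 × 5.3875 = 9.2449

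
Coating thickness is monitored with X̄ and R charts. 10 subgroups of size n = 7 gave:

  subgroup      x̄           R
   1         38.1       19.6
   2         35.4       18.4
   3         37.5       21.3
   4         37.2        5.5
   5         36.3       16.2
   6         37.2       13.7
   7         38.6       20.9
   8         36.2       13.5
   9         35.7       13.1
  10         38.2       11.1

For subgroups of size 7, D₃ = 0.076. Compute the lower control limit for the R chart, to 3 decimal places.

R̄ = (19.6 + 18.4 + 21.3 + 5.5 + 16.2 + 13.7 + 20.9 + 13.5 + 13.1 + 11.1) / 10 = 153.3000 / 10 = 15.3300
LCL_R = D₃·R̄ = 0.076 × 15.3300 = 1.1651

1.165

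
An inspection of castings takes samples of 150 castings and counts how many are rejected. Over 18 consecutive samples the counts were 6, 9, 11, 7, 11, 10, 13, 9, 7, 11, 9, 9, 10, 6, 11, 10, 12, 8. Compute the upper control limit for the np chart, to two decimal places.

p̄ = Σdᵢ / (k·n) = 169 / (18 × 150) = 0.06259
UCL = np̄ + 3·√(np̄(1−p̄)) = 9.3889 + 3 × √(9.3889×0.93741) = 9.3889 + 3 × 2.9667 = 18.2889

18.29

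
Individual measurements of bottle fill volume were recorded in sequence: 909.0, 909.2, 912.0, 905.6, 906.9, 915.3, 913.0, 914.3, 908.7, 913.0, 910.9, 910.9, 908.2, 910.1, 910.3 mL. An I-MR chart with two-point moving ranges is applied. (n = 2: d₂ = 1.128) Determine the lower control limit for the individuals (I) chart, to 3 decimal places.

X̄ = (909.0 + 909.2 + 912.0 + 905.6 + 906.9 + 915.3 + 913.0 + 914.3 + 908.7 + 913.0 + 910.9 + 910.9 + 908.2 + 910.1 + 910.3) / 15 = 910.4933
Moving ranges: 0.2, 2.8, 6.4, 1.3, 8.4, 2.3, 1.3, 5.6, 4.3, 2.1, 0.0, 2.7, 1.9, 0.2; M̄R̄ = 39.5000 / 14 = 2.8214
LCL = X̄ − 3·M̄R̄/d₂ = 910.4933 − 3 × 2.8214 / 1.128 = 902.9895

902.990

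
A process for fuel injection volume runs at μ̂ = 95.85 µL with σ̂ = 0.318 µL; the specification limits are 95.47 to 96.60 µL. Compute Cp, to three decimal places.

Cp = (USL − LSL) / (6σ̂) = (96.60 − 95.47) / (6 × 0.318) = 1.1300 / 1.9080 = 0.5922

0.592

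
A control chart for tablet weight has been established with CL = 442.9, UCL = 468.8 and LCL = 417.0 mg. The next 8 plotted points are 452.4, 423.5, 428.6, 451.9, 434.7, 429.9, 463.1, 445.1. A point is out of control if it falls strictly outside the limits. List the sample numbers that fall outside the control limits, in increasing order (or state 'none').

none

All 8 points lie within [417.0, 468.8].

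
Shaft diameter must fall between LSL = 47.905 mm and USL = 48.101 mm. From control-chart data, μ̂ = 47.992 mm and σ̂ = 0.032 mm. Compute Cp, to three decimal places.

Cp = (USL − LSL) / (6σ̂) = (48.101 − 47.905) / (6 × 0.032) = 0.1960 / 0.1920 = 1.0208

1.021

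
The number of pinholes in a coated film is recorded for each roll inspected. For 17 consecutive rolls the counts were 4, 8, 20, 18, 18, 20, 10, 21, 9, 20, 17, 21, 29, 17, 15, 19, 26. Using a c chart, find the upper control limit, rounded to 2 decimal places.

29.61

c̄ = (4 + 8 + 20 + 18 + 18 + 20 + 10 + 21 + 9 + 20 + 17 + 21 + 29 + 17 + 15 + 19 + 26) / 17 = 292 / 17 = 17.1765
UCL = c̄ + 3√c̄ = 17.1765 + 3 × √17.1765 = 17.1765 + 3 × 4.1445 = 29.6098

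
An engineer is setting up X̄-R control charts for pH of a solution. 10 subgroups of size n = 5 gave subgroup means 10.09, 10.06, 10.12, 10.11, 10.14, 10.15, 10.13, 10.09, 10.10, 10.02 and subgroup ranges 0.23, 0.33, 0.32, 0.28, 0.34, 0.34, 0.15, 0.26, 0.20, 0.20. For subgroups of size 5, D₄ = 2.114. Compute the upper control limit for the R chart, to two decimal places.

R̄ = (0.23 + 0.33 + 0.32 + 0.28 + 0.34 + 0.34 + 0.15 + 0.26 + 0.20 + 0.20) / 10 = 2.6500 / 10 = 0.2650
UCL_R = D₄·R̄ = 2.114 × 0.2650 = 0.5602

0.56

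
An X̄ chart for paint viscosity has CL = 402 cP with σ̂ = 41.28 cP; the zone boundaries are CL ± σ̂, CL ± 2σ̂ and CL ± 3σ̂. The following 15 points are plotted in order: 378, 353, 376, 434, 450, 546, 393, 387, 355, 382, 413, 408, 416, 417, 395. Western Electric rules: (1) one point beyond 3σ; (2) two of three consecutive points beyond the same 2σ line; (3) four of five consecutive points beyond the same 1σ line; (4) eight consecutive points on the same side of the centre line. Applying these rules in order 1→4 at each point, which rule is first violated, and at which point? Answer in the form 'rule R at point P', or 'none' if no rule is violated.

rule 1 at point 6

Zone of each point (C = within 1σ̂, B = 1σ̂–2σ̂, A = 2σ̂–3σ̂, * = beyond 3σ̂; sign = side of CL): 1:-C, 2:-B, 3:-C, 4:+C, 5:+B, 6:+*, 7:-C, 8:-C, 9:-B, 10:-C, 11:+C, 12:+C, 13:+C, 14:+C, 15:-C
Rule 1 (one point beyond the 3σ limits) is satisfied at point 6.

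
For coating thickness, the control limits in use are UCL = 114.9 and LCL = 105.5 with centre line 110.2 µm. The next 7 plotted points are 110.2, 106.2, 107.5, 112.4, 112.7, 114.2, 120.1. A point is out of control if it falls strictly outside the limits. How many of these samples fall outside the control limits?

1

Compare each point to [105.5, 114.9]: sample 7 = 120.1 > UCL.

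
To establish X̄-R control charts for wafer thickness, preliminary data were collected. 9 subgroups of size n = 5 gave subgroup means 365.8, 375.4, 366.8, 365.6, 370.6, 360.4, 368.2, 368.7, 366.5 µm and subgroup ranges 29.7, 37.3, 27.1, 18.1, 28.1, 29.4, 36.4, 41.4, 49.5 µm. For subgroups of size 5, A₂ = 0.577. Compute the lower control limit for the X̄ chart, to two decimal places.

348.51

X̄̄ = (365.8 + 375.4 + 366.8 + 365.6 + 370.6 + 360.4 + 368.2 + 368.7 + 366.5) / 9 = 3308.0000 / 9 = 367.5556
R̄ = (29.7 + 37.3 + 27.1 + 18.1 + 28.1 + 29.4 + 36.4 + 41.4 + 49.5) / 9 = 297.0000 / 9 = 33.0000
LCL = X̄̄ − A₂·R̄ = 367.5556 − 0.577 × 33.0000 = 348.5146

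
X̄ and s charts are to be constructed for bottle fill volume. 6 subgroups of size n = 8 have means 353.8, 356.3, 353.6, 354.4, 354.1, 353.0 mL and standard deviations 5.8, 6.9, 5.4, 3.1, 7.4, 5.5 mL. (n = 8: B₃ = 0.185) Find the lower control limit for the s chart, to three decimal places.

s̄ = (5.8 + 6.9 + 5.4 + 3.1 + 7.4 + 5.5) / 6 = 5.6833
LCL_s = B₃·s̄ = 0.185 × 5.6833 = 1.0514

1.051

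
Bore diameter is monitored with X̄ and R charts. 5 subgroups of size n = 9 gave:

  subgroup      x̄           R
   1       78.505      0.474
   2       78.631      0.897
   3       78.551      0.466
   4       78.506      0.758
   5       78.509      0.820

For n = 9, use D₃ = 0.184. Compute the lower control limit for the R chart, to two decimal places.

R̄ = (0.474 + 0.897 + 0.466 + 0.758 + 0.820) / 5 = 3.4150 / 5 = 0.6830
LCL_R = D₃·R̄ = 0.184 × 0.6830 = 0.1257

0.13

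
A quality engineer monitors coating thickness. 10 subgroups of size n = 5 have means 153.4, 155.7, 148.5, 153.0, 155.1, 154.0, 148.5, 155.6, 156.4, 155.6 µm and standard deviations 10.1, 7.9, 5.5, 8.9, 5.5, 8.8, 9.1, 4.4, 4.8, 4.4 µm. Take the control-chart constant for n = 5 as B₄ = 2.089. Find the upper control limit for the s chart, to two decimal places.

s̄ = (10.1 + 7.9 + 5.5 + 8.9 + 5.5 + 8.8 + 9.1 + 4.4 + 4.8 + 4.4) / 10 = 6.9400
UCL_s = B₄·s̄ = 2.089 × 6.9400 = 14.4977

14.50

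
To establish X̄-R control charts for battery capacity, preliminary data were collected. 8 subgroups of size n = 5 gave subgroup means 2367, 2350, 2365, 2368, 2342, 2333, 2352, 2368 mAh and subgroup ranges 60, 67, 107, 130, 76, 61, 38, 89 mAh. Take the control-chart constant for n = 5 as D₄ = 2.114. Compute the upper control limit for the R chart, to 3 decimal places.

165.949

R̄ = (60 + 67 + 107 + 130 + 76 + 61 + 38 + 89) / 8 = 628.0000 / 8 = 78.5000
UCL_R = D₄·R̄ = 2.114 × 78.5000 = 165.9490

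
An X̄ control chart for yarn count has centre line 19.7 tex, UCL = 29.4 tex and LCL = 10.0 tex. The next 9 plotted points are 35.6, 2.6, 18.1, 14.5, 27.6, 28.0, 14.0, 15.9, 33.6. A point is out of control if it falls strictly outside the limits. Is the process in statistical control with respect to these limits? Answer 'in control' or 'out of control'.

out of control

Compare each point to [10.0, 29.4]: sample 1 = 35.6 > UCL; sample 2 = 2.6 < LCL; sample 9 = 33.6 > UCL.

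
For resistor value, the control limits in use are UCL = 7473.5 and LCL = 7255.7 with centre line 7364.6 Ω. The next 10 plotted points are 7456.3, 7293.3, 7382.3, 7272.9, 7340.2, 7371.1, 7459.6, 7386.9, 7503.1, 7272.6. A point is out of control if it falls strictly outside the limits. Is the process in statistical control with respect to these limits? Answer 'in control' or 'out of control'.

Compare each point to [7255.7, 7473.5]: sample 9 = 7503.1 > UCL.

out of control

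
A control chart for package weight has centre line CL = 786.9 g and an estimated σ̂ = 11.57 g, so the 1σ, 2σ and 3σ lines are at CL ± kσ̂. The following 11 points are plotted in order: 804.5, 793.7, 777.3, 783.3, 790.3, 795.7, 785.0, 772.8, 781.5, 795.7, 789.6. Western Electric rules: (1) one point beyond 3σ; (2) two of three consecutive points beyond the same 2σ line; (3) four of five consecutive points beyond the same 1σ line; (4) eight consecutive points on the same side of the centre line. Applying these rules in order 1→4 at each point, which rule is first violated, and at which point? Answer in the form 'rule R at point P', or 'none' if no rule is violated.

none

Zone of each point (C = within 1σ̂, B = 1σ̂–2σ̂, A = 2σ̂–3σ̂, * = beyond 3σ̂; sign = side of CL): 1:+B, 2:+C, 3:-C, 4:-C, 5:+C, 6:+C, 7:-C, 8:-B, 9:-C, 10:+C, 11:+C
No rule fires across all 11 points.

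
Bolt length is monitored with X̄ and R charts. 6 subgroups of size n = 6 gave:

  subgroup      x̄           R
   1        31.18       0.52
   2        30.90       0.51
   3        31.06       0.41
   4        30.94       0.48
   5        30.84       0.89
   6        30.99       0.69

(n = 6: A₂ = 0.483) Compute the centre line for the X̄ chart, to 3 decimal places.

30.985

X̄̄ = (31.18 + 30.90 + 31.06 + 30.94 + 30.84 + 30.99) / 6 = 185.9100 / 6 = 30.9850
CL = X̄̄ = 30.9850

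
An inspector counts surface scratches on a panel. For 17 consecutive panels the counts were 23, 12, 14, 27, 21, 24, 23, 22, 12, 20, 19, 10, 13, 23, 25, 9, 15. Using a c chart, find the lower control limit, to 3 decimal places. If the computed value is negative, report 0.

c̄ = (23 + 12 + 14 + 27 + 21 + 24 + 23 + 22 + 12 + 20 + 19 + 10 + 13 + 23 + 25 + 9 + 15) / 17 = 312 / 17 = 18.3529
LCL = c̄ − 3√c̄ = 18.3529 − 3 × 4.2840 = 5.5008

5.501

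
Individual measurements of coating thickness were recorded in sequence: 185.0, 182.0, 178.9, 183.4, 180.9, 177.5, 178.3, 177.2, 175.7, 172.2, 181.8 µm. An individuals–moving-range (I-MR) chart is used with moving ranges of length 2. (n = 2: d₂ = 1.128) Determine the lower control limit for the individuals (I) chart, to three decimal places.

X̄ = (185.0 + 182.0 + 178.9 + 183.4 + 180.9 + 177.5 + 178.3 + 177.2 + 175.7 + 172.2 + 181.8) / 11 = 179.3545
Moving ranges: 3.0, 3.1, 4.5, 2.5, 3.4, 0.8, 1.1, 1.5, 3.5, 9.6; M̄R̄ = 33.0000 / 10 = 3.3000
LCL = X̄ − 3·M̄R̄/d₂ = 179.3545 − 3 × 3.3000 / 1.128 = 170.5779

170.578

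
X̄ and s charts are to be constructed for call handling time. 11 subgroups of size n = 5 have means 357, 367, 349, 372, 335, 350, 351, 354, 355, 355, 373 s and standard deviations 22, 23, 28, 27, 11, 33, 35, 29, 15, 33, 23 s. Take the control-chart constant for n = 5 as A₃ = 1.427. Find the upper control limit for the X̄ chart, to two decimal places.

X̄̄ = (357 + 367 + 349 + 372 + 335 + 350 + 351 + 354 + 355 + 355 + 373) / 11 = 356.1818
s̄ = (22 + 23 + 28 + 27 + 11 + 33 + 35 + 29 + 15 + 33 + 23) / 11 = 25.3636
UCL = X̄̄ + A₃·s̄ = 356.1818 + 1.427 × 25.3636 = 392.3757

392.38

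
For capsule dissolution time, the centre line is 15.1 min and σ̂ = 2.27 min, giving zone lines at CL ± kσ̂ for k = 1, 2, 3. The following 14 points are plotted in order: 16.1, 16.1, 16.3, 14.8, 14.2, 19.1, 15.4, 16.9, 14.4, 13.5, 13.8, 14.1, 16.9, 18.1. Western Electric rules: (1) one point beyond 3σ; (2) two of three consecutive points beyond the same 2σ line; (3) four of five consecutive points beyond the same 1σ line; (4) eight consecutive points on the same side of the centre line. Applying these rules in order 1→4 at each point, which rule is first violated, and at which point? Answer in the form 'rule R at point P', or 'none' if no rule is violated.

none

Zone of each point (C = within 1σ̂, B = 1σ̂–2σ̂, A = 2σ̂–3σ̂, * = beyond 3σ̂; sign = side of CL): 1:+C, 2:+C, 3:+C, 4:-C, 5:-C, 6:+B, 7:+C, 8:+C, 9:-C, 10:-C, 11:-C, 12:-C, 13:+C, 14:+B
No rule fires across all 14 points.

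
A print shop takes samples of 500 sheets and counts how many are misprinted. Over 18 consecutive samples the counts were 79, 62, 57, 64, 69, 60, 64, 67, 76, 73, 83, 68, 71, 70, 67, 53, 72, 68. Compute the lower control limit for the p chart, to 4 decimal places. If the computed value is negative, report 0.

p̄ = Σdᵢ / (k·n) = 1223 / (18 × 500) = 0.13589
LCL = p̄ − 3·√(p̄(1−p̄)/n) = 0.13589 − 3 × 0.01532 = 0.08991

0.0899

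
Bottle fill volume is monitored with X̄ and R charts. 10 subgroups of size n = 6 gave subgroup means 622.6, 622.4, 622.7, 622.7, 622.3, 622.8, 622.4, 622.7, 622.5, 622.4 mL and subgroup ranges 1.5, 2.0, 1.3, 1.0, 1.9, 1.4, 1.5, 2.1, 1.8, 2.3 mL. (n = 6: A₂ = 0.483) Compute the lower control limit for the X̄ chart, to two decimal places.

X̄̄ = (622.6 + 622.4 + 622.7 + 622.7 + 622.3 + 622.8 + 622.4 + 622.7 + 622.5 + 622.4) / 10 = 6225.5000 / 10 = 622.5500
R̄ = (1.5 + 2.0 + 1.3 + 1.0 + 1.9 + 1.4 + 1.5 + 2.1 + 1.8 + 2.3) / 10 = 16.8000 / 10 = 1.6800
LCL = X̄̄ − A₂·R̄ = 622.5500 − 0.483 × 1.6800 = 621.7386

621.74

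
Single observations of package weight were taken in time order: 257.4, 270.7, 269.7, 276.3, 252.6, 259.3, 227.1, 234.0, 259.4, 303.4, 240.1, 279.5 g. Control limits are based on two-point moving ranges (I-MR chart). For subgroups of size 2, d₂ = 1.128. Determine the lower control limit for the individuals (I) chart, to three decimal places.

197.325

X̄ = (257.4 + 270.7 + 269.7 + 276.3 + 252.6 + 259.3 + 227.1 + 234.0 + 259.4 + 303.4 + 240.1 + 279.5) / 12 = 260.7917
Moving ranges: 13.3, 1.0, 6.6, 23.7, 6.7, 32.2, 6.9, 25.4, 44.0, 63.3, 39.4; M̄R̄ = 262.5000 / 11 = 23.8636
LCL = X̄ − 3·M̄R̄/d₂ = 260.7917 − 3 × 23.8636 / 1.128 = 197.3245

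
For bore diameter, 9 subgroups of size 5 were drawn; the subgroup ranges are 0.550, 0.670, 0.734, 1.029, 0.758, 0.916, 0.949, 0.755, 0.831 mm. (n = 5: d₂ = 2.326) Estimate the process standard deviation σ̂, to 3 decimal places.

R̄ = (0.550 + 0.670 + 0.734 + 1.029 + 0.758 + 0.916 + 0.949 + 0.755 + 0.831) / 9 = 0.7991
σ̂ = R̄ / d₂ = 0.7991 / 2.326 = 0.3436

0.344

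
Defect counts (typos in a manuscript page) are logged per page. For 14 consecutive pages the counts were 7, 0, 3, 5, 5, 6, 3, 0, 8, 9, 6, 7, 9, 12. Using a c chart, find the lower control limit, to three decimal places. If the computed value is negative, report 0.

c̄ = (7 + 0 + 3 + 5 + 5 + 6 + 3 + 0 + 8 + 9 + 6 + 7 + 9 + 12) / 14 = 80 / 14 = 5.7143
LCL = c̄ − 3√c̄ = 5.7143 − 3 × 2.3905 = -1.4571 → 0 (cannot be negative)

0.000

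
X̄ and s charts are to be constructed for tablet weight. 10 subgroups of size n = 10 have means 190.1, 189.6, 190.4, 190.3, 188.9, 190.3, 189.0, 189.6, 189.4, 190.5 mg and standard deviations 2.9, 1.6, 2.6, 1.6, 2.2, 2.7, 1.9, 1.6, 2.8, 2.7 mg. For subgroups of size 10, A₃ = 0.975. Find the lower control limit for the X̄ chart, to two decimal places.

X̄̄ = (190.1 + 189.6 + 190.4 + 190.3 + 188.9 + 190.3 + 189.0 + 189.6 + 189.4 + 190.5) / 10 = 189.8100
s̄ = (2.9 + 1.6 + 2.6 + 1.6 + 2.2 + 2.7 + 1.9 + 1.6 + 2.8 + 2.7) / 10 = 2.2600
LCL = X̄̄ − A₃·s̄ = 189.8100 − 0.975 × 2.2600 = 187.6065

187.61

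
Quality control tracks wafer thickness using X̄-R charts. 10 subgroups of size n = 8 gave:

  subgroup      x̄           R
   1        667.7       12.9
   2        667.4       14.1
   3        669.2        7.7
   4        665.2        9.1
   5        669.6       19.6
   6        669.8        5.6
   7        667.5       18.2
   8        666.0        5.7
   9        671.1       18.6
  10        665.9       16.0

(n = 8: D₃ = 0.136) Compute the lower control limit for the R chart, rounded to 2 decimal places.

1.73

R̄ = (12.9 + 14.1 + 7.7 + 9.1 + 19.6 + 5.6 + 18.2 + 5.7 + 18.6 + 16.0) / 10 = 127.5000 / 10 = 12.7500
LCL_R = D₃·R̄ = 0.136 × 12.7500 = 1.7340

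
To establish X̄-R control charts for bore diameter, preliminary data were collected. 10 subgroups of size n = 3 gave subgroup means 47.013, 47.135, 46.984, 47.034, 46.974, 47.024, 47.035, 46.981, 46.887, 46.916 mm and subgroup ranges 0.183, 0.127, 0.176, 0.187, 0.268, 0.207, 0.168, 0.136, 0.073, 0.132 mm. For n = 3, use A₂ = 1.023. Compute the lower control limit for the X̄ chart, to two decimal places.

46.83

X̄̄ = (47.013 + 47.135 + 46.984 + 47.034 + 46.974 + 47.024 + 47.035 + 46.981 + 46.887 + 46.916) / 10 = 469.9830 / 10 = 46.9983
R̄ = (0.183 + 0.127 + 0.176 + 0.187 + 0.268 + 0.207 + 0.168 + 0.136 + 0.073 + 0.132) / 10 = 1.6570 / 10 = 0.1657
LCL = X̄̄ − A₂·R̄ = 46.9983 − 1.023 × 0.1657 = 46.8288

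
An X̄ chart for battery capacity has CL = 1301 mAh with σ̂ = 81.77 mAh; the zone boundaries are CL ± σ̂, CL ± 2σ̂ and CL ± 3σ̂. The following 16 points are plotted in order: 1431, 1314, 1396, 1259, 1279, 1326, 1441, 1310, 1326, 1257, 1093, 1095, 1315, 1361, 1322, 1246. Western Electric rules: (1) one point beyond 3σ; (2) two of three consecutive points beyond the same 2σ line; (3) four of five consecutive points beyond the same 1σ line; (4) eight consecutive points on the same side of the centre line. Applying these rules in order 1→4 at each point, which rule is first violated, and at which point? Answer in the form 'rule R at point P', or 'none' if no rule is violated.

Zone of each point (C = within 1σ̂, B = 1σ̂–2σ̂, A = 2σ̂–3σ̂, * = beyond 3σ̂; sign = side of CL): 1:+B, 2:+C, 3:+B, 4:-C, 5:-C, 6:+C, 7:+B, 8:+C, 9:+C, 10:-C, 11:-A, 12:-A, 13:+C, 14:+C, 15:+C, 16:-C
Rule 2 (two of three consecutive points beyond the same 2σ limit) is satisfied at point 12.

rule 2 at point 12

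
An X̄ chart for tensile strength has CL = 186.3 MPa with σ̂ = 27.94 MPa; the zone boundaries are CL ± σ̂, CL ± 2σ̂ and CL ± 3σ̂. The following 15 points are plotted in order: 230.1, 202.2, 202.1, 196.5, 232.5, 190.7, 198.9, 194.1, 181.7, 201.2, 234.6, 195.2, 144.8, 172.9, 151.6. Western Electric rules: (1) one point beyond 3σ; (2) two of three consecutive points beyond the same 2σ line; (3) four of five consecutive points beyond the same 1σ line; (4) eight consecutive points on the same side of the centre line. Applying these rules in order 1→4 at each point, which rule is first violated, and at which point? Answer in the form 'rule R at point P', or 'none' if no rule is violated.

Zone of each point (C = within 1σ̂, B = 1σ̂–2σ̂, A = 2σ̂–3σ̂, * = beyond 3σ̂; sign = side of CL): 1:+B, 2:+C, 3:+C, 4:+C, 5:+B, 6:+C, 7:+C, 8:+C, 9:-C, 10:+C, 11:+B, 12:+C, 13:-B, 14:-C, 15:-B
Rule 4 (eight consecutive points on the same side of the centre line) is satisfied at point 8.

rule 4 at point 8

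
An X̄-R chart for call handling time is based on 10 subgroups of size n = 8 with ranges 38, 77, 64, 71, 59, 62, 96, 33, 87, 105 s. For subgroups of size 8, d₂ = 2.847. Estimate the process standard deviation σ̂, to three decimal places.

R̄ = (38 + 77 + 64 + 71 + 59 + 62 + 96 + 33 + 87 + 105) / 10 = 69.2000
σ̂ = R̄ / d₂ = 69.2000 / 2.847 = 24.3063

24.306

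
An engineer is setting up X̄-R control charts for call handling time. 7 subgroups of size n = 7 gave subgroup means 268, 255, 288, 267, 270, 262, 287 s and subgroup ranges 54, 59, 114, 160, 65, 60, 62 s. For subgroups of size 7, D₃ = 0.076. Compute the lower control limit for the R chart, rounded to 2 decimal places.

R̄ = (54 + 59 + 114 + 160 + 65 + 60 + 62) / 7 = 574.0000 / 7 = 82.0000
LCL_R = D₃·R̄ = 0.076 × 82.0000 = 6.2320

6.23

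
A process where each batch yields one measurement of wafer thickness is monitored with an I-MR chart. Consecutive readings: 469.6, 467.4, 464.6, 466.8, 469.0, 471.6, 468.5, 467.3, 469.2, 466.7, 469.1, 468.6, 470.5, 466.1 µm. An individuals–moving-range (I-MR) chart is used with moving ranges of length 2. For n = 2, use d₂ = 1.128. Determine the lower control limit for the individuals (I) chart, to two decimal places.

X̄ = (469.6 + 467.4 + 464.6 + 466.8 + 469.0 + 471.6 + 468.5 + 467.3 + 469.2 + 466.7 + 469.1 + 468.6 + 470.5 + 466.1) / 14 = 468.2143
Moving ranges: 2.2, 2.8, 2.2, 2.2, 2.6, 3.1, 1.2, 1.9, 2.5, 2.4, 0.5, 1.9, 4.4; M̄R̄ = 29.9000 / 13 = 2.3000
LCL = X̄ − 3·M̄R̄/d₂ = 468.2143 − 3 × 2.3000 / 1.128 = 462.0973

462.10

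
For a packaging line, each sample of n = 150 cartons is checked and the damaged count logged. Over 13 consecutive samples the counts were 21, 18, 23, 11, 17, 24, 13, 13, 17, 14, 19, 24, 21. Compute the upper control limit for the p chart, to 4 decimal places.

0.2003

p̄ = Σdᵢ / (k·n) = 235 / (13 × 150) = 0.12051
UCL = p̄ + 3·√(p̄(1−p̄)/n) = 0.12051 + 3 × √(0.12051×0.87949/150) = 0.12051 + 3 × 0.02658 = 0.20026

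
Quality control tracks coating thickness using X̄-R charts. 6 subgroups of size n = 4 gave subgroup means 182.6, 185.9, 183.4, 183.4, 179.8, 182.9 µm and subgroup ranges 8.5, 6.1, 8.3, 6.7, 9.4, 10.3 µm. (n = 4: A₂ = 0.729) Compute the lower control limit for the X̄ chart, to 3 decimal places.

X̄̄ = (182.6 + 185.9 + 183.4 + 183.4 + 179.8 + 182.9) / 6 = 1098.0000 / 6 = 183.0000
R̄ = (8.5 + 6.1 + 8.3 + 6.7 + 9.4 + 10.3) / 6 = 49.3000 / 6 = 8.2167
LCL = X̄̄ − A₂·R̄ = 183.0000 − 0.729 × 8.2167 = 177.0101

177.010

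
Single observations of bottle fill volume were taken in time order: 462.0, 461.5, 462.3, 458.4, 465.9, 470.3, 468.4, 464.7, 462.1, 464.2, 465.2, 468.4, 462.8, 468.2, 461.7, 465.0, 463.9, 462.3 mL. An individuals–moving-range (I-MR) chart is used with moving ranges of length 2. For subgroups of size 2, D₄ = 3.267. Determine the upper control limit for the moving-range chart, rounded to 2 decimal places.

10.59

Moving ranges: 0.5, 0.8, 3.9, 7.5, 4.4, 1.9, 3.7, 2.6, 2.1, 1.0, 3.2, 5.6, 5.4, 6.5, 3.3, 1.1, 1.6; M̄R̄ = 55.1000 / 17 = 3.2412
UCL_MR = D₄·M̄R̄ = 3.267 × 3.2412 = 10.5889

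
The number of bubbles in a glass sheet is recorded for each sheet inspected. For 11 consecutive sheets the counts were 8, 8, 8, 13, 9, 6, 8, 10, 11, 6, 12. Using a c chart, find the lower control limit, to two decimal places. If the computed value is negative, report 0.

0.00

c̄ = (8 + 8 + 8 + 13 + 9 + 6 + 8 + 10 + 11 + 6 + 12) / 11 = 99 / 11 = 9.0000
LCL = c̄ − 3√c̄ = 9.0000 − 3 × 3.0000 = 0.0000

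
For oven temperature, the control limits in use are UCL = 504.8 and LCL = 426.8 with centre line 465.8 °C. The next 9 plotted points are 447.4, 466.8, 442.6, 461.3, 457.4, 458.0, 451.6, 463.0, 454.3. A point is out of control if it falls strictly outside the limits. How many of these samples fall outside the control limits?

0

All 9 points lie within [426.8, 504.8].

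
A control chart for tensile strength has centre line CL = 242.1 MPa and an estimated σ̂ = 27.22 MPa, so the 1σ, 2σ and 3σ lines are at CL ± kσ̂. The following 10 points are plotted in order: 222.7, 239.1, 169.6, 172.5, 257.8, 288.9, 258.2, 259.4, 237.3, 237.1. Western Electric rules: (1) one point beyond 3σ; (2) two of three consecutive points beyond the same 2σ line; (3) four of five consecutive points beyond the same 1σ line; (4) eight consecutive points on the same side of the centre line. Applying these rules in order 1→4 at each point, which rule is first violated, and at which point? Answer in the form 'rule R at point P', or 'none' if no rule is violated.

Zone of each point (C = within 1σ̂, B = 1σ̂–2σ̂, A = 2σ̂–3σ̂, * = beyond 3σ̂; sign = side of CL): 1:-C, 2:-C, 3:-A, 4:-A, 5:+C, 6:+B, 7:+C, 8:+C, 9:-C, 10:-C
Rule 2 (two of three consecutive points beyond the same 2σ limit) is satisfied at point 4.

rule 2 at point 4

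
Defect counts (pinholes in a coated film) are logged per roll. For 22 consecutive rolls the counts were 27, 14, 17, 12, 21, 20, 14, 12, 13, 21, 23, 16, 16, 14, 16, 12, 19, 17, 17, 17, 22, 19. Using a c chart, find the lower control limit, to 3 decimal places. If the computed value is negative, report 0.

c̄ = (27 + 14 + 17 + 12 + 21 + 20 + 14 + 12 + 13 + 21 + 23 + 16 + 16 + 14 + 16 + 12 + 19 + 17 + 17 + 17 + 22 + 19) / 22 = 379 / 22 = 17.2273
LCL = c̄ − 3√c̄ = 17.2273 − 3 × 4.1506 = 4.7755

4.776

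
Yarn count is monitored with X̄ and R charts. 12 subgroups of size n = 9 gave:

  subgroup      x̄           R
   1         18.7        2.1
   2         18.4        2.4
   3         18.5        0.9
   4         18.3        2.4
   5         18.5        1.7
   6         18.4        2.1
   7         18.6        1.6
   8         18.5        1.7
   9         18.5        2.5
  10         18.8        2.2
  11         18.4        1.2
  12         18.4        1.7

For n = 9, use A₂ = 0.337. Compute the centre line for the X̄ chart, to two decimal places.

18.50

X̄̄ = (18.7 + 18.4 + 18.5 + 18.3 + 18.5 + 18.4 + 18.6 + 18.5 + 18.5 + 18.8 + 18.4 + 18.4) / 12 = 222.0000 / 12 = 18.5000
CL = X̄̄ = 18.5000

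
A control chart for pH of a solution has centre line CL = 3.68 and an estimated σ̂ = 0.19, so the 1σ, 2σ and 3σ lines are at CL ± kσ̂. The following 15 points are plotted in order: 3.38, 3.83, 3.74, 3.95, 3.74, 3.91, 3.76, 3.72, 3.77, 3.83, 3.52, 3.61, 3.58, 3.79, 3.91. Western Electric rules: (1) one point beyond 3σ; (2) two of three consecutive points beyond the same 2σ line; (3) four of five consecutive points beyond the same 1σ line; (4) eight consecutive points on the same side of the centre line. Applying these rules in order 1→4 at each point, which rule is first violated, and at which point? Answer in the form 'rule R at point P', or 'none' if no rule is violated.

Zone of each point (C = within 1σ̂, B = 1σ̂–2σ̂, A = 2σ̂–3σ̂, * = beyond 3σ̂; sign = side of CL): 1:-B, 2:+C, 3:+C, 4:+B, 5:+C, 6:+B, 7:+C, 8:+C, 9:+C, 10:+C, 11:-C, 12:-C, 13:-C, 14:+C, 15:+B
Rule 4 (eight consecutive points on the same side of the centre line) is satisfied at point 9.

rule 4 at point 9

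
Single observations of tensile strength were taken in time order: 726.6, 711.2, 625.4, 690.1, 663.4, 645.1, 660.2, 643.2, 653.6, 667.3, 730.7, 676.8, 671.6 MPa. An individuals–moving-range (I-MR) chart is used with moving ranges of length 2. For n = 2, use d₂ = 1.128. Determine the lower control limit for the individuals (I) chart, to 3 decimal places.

X̄ = (726.6 + 711.2 + 625.4 + 690.1 + 663.4 + 645.1 + 660.2 + 643.2 + 653.6 + 667.3 + 730.7 + 676.8 + 671.6) / 13 = 674.2462
Moving ranges: 15.4, 85.8, 64.7, 26.7, 18.3, 15.1, 17.0, 10.4, 13.7, 63.4, 53.9, 5.2; M̄R̄ = 389.6000 / 12 = 32.4667
LCL = X̄ − 3·M̄R̄/d₂ = 674.2462 − 3 × 32.4667 / 1.128 = 587.8986

587.899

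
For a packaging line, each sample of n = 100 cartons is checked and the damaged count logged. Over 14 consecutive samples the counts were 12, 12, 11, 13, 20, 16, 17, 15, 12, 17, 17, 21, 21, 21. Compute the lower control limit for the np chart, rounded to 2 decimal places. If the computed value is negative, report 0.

p̄ = Σdᵢ / (k·n) = 225 / (14 × 100) = 0.16071
LCL = np̄ − 3·√(np̄(1−p̄)) = 16.0714 − 3 × 3.6727 = 5.0534

5.05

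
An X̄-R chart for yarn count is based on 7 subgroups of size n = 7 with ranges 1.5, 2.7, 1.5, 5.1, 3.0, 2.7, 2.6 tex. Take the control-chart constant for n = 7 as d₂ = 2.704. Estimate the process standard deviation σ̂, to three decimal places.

1.009

R̄ = (1.5 + 2.7 + 1.5 + 5.1 + 3.0 + 2.7 + 2.6) / 7 = 2.7286
σ̂ = R̄ / d₂ = 2.7286 / 2.704 = 1.0091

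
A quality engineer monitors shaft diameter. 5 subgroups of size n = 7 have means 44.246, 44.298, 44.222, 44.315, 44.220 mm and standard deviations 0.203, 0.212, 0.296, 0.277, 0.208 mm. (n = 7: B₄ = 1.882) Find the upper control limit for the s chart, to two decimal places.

s̄ = (0.203 + 0.212 + 0.296 + 0.277 + 0.208) / 5 = 0.2392
UCL_s = B₄·s̄ = 1.882 × 0.2392 = 0.4502

0.45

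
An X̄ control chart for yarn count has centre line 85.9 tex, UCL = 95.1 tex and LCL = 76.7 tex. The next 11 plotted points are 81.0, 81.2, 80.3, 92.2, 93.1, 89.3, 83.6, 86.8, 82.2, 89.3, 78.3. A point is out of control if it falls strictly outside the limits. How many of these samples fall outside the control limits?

0

All 11 points lie within [76.7, 95.1].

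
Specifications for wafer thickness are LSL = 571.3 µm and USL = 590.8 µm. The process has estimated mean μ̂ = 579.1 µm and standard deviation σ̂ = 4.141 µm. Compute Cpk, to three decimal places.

Cpu = (USL − μ̂) / (3σ̂) = (590.8 − 579.1) / (3 × 4.141) = 0.9418; Cpl = (μ̂ − LSL) / (3σ̂) = (579.1 − 571.3) / (3 × 4.141) = 0.6279; Cpk = min(Cpu, Cpl) = 0.6279

0.628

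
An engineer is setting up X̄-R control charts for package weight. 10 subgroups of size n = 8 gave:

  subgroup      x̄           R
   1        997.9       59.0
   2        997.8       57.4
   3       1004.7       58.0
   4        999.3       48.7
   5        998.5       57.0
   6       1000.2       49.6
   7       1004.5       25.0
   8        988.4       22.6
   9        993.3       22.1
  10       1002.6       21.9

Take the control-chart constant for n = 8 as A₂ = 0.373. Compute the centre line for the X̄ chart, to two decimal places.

998.72

X̄̄ = (997.9 + 997.8 + 1004.7 + 999.3 + 998.5 + 1000.2 + 1004.5 + 988.4 + 993.3 + 1002.6) / 10 = 9987.2000 / 10 = 998.7200
CL = X̄̄ = 998.7200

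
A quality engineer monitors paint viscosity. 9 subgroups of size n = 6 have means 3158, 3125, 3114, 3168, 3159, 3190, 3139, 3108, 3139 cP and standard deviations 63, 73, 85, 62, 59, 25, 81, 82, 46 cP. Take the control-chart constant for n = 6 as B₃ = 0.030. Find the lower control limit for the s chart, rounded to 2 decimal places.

1.92

s̄ = (63 + 73 + 85 + 62 + 59 + 25 + 81 + 82 + 46) / 9 = 64.0000
LCL_s = B₃·s̄ = 0.030 × 64.0000 = 1.9200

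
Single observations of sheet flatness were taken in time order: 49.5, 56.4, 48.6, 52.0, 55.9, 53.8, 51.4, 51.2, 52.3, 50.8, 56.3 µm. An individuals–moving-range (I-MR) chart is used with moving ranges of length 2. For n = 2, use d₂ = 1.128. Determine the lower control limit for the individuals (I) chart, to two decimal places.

43.31

X̄ = (49.5 + 56.4 + 48.6 + 52.0 + 55.9 + 53.8 + 51.4 + 51.2 + 52.3 + 50.8 + 56.3) / 11 = 52.5636
Moving ranges: 6.9, 7.8, 3.4, 3.9, 2.1, 2.4, 0.2, 1.1, 1.5, 5.5; M̄R̄ = 34.8000 / 10 = 3.4800
LCL = X̄ − 3·M̄R̄/d₂ = 52.5636 − 3 × 3.4800 / 1.128 = 43.3083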